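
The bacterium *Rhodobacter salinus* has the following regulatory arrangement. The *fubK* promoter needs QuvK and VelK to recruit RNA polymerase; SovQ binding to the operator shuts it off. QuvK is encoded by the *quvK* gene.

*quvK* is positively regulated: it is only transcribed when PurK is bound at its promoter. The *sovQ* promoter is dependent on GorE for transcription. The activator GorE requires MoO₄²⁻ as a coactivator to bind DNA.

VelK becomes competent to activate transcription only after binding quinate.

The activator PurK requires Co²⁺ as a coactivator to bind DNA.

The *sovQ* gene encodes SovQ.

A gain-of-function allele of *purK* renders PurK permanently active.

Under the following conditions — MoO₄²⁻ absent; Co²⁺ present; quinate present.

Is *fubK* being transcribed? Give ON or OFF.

ON

MoO₄²⁻ is absent, so GorE is inactive.
Required activator GorE is absent, so *sovQ* is not transcribed.
So SovQ is not produced.
PurK is constitutively active in this strain.
No repressor is bound and PurK is active, so *quvK* is transcribed.
So QuvK is produced and active.
Quinate is present, so VelK is active.
No repressor is bound and QuvK and VelK are active, so *fubK* is transcribed.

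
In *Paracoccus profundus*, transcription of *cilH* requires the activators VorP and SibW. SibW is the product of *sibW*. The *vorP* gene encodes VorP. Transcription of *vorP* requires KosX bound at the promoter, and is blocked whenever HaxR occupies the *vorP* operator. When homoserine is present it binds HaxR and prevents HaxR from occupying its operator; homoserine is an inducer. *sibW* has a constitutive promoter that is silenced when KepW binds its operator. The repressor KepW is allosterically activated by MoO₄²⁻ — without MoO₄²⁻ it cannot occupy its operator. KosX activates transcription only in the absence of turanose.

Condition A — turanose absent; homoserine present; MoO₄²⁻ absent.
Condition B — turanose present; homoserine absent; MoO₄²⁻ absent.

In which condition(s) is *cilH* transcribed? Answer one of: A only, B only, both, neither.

A only

Condition A:
Turanose is absent, so KosX is active.
Homoserine is present, so HaxR is inactive.
No repressor is bound and KosX is active, so *vorP* is transcribed.
So VorP is produced and active.
MoO₄²⁻ is absent, so KepW is inactive.
With no repressor bound, *sibW* is transcribed.
So SibW is produced and active.
No repressor is bound and VorP and SibW are active, so *cilH* is transcribed.
→ *cilH* is ON in A.
Condition B:
Turanose is present, so KosX is inactive.
Homoserine is absent, so HaxR is active.
With repressor HaxR bound, *vorP* is not transcribed.
So VorP is not produced.
MoO₄²⁻ is absent, so KepW is inactive.
With no repressor bound, *sibW* is transcribed.
So SibW is produced and active.
Required activator VorP is absent, so *cilH* is not transcribed.
→ *cilH* is OFF in B.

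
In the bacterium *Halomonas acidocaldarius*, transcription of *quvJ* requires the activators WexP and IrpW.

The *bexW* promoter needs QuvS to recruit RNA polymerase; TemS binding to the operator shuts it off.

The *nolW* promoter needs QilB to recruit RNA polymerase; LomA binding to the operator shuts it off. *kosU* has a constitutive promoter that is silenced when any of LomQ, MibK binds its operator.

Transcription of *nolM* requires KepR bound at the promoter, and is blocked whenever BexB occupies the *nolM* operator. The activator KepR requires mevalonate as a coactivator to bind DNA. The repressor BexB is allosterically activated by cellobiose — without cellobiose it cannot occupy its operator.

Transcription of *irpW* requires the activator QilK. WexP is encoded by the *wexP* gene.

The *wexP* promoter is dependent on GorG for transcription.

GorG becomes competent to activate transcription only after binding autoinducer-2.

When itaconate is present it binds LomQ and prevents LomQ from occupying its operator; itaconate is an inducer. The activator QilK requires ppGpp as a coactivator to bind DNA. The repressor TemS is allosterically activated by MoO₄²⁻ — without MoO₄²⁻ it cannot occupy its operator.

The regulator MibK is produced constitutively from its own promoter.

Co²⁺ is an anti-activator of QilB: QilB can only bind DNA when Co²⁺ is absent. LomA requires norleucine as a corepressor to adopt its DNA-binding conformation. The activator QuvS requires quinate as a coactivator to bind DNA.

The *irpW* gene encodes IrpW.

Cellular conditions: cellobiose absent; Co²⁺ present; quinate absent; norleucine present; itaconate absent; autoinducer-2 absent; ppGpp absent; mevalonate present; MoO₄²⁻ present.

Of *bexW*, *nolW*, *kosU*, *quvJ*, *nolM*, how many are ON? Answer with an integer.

1

MoO₄²⁻ is present, so TemS is active.
Quinate is absent, so QuvS is inactive.
With repressor TemS bound, *bexW* is not transcribed.
→ *bexW* is OFF.
Norleucine is present, so LomA is active.
Co²⁺ is present, so QilB is inactive.
With repressor LomA bound, *nolW* is not transcribed.
→ *nolW* is OFF.
Itaconate is absent, so LomQ is active.
MibK is produced constitutively and is active.
With repressor LomQ bound, *kosU* is not transcribed.
→ *kosU* is OFF.
Autoinducer-2 is absent, so GorG is inactive.
Required activator GorG is absent, so *wexP* is not transcribed.
So WexP is not produced.
ppGpp is absent, so QilK is inactive.
Required activator QilK is absent, so *irpW* is not transcribed.
So IrpW is not produced.
Required activator WexP is absent, so *quvJ* is not transcribed.
→ *quvJ* is OFF.
Mevalonate is present, so KepR is active.
Cellobiose is absent, so BexB is inactive.
No repressor is bound and KepR is active, so *nolM* is transcribed.
→ *nolM* is ON.
1 of the 5 genes is transcribed.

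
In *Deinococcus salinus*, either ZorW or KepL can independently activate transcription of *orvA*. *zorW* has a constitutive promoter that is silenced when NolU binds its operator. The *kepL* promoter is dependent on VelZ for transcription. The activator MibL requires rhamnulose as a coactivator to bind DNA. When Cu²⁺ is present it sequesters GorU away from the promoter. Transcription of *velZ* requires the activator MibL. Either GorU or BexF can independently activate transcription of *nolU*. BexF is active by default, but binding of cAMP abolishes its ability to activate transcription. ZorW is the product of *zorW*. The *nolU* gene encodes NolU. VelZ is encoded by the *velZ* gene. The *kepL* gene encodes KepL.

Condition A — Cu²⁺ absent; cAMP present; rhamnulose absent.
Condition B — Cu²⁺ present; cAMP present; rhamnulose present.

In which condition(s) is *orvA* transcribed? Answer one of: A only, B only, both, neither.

Condition A:
Cu²⁺ is absent, so GorU is active.
cAMP is present, so BexF is inactive.
Activator GorU is present, so *nolU* is transcribed.
So NolU is produced and active.
With repressor NolU bound, *zorW* is not transcribed.
So ZorW is not produced.
Rhamnulose is absent, so MibL is inactive.
Required activator MibL is absent, so *velZ* is not transcribed.
So VelZ is not produced.
Required activator VelZ is absent, so *kepL* is not transcribed.
So KepL is not produced.
No activator is available at the *orvA* promoter, so *orvA* is not transcribed.
→ *orvA* is OFF in A.
Condition B:
Cu²⁺ is present, so GorU is inactive.
cAMP is present, so BexF is inactive.
No activator is available at the *nolU* promoter, so *nolU* is not transcribed.
So NolU is not produced.
With no repressor bound, *zorW* is transcribed.
So ZorW is produced and active.
Rhamnulose is present, so MibL is active.
No repressor is bound and MibL is active, so *velZ* is transcribed.
So VelZ is produced and active.
No repressor is bound and VelZ is active, so *kepL* is transcribed.
So KepL is produced and active.
Activator ZorW is present, so *orvA* is transcribed.
→ *orvA* is ON in B.

B only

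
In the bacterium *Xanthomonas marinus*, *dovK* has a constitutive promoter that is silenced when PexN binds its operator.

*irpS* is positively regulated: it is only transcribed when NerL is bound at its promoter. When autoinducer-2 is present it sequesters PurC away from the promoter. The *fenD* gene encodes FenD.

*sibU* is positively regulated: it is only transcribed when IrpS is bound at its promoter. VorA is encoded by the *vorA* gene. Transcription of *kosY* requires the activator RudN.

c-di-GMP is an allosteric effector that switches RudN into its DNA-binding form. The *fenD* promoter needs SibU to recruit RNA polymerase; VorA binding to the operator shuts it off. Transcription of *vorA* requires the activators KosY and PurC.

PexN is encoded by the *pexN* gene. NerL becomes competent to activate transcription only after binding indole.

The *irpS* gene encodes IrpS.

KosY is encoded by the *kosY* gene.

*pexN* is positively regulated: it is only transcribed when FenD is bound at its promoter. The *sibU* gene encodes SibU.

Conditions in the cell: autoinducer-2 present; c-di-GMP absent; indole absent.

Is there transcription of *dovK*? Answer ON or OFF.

ON

c-di-GMP is absent, so RudN is inactive.
Required activator RudN is absent, so *kosY* is not transcribed.
So KosY is not produced.
Autoinducer-2 is present, so PurC is inactive.
Required activator KosY is absent, so *vorA* is not transcribed.
So VorA is not produced.
Indole is absent, so NerL is inactive.
Required activator NerL is absent, so *irpS* is not transcribed.
So IrpS is not produced.
Required activator IrpS is absent, so *sibU* is not transcribed.
So SibU is not produced.
Required activator SibU is absent, so *fenD* is not transcribed.
So FenD is not produced.
Required activator FenD is absent, so *pexN* is not transcribed.
So PexN is not produced.
With no repressor bound, *dovK* is transcribed.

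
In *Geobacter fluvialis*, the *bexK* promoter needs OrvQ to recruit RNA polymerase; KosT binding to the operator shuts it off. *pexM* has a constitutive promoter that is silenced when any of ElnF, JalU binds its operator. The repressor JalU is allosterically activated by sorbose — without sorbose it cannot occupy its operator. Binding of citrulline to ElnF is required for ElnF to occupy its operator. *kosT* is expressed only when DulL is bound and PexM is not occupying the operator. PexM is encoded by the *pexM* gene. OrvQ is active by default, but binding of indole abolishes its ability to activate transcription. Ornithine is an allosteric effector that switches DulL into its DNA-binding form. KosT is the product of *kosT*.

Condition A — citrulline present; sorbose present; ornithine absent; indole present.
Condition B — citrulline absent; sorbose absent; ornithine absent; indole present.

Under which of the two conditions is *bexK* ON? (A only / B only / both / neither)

neither

Condition A:
Citrulline is present, so ElnF is active.
Sorbose is present, so JalU is active.
With repressor ElnF bound, *pexM* is not transcribed.
So PexM is not produced.
Ornithine is absent, so DulL is inactive.
Required activator DulL is absent, so *kosT* is not transcribed.
So KosT is not produced.
Indole is present, so OrvQ is inactive.
Required activator OrvQ is absent, so *bexK* is not transcribed.
→ *bexK* is OFF in A.
Condition B:
Citrulline is absent, so ElnF is inactive.
Sorbose is absent, so JalU is inactive.
With no repressor bound, *pexM* is transcribed.
So PexM is produced and active.
Ornithine is absent, so DulL is inactive.
With repressor PexM bound, *kosT* is not transcribed.
So KosT is not produced.
Indole is present, so OrvQ is inactive.
Required activator OrvQ is absent, so *bexK* is not transcribed.
→ *bexK* is OFF in B.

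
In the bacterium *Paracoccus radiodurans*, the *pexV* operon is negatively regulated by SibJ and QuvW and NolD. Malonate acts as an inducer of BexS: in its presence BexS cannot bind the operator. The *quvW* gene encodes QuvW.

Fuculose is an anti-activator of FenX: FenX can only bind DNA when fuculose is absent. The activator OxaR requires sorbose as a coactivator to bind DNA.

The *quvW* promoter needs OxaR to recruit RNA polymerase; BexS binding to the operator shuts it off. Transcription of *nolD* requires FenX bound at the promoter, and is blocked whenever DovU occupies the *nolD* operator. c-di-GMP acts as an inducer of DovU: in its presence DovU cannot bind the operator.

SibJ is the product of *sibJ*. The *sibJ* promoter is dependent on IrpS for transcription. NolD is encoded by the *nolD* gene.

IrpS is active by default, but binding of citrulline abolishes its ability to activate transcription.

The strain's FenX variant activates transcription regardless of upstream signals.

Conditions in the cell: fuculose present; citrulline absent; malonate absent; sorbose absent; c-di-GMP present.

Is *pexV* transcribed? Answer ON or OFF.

OFF

Citrulline is absent, so IrpS is active.
No repressor is bound and IrpS is active, so *sibJ* is transcribed.
So SibJ is produced and active.
Malonate is absent, so BexS is active.
Sorbose is absent, so OxaR is inactive.
With repressor BexS bound, *quvW* is not transcribed.
So QuvW is not produced.
FenX is constitutively active in this strain.
c-di-GMP is present, so DovU is inactive.
No repressor is bound and FenX is active, so *nolD* is transcribed.
So NolD is produced and active.
With repressor SibJ bound, *pexV* is not transcribed.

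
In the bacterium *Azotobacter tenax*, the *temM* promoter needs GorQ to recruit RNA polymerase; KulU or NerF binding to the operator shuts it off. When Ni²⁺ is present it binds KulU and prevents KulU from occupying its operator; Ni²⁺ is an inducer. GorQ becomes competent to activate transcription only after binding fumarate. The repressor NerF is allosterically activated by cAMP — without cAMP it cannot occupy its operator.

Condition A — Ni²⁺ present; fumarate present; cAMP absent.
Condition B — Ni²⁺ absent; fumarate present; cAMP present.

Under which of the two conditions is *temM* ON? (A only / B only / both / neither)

Condition A:
Ni²⁺ is present, so KulU is inactive.
Fumarate is present, so GorQ is active.
cAMP is absent, so NerF is inactive.
No repressor is bound and GorQ is active, so *temM* is transcribed.
→ *temM* is ON in A.
Condition B:
Ni²⁺ is absent, so KulU is active.
Fumarate is present, so GorQ is active.
cAMP is present, so NerF is active.
With repressor KulU bound, *temM* is not transcribed.
→ *temM* is OFF in B.

A only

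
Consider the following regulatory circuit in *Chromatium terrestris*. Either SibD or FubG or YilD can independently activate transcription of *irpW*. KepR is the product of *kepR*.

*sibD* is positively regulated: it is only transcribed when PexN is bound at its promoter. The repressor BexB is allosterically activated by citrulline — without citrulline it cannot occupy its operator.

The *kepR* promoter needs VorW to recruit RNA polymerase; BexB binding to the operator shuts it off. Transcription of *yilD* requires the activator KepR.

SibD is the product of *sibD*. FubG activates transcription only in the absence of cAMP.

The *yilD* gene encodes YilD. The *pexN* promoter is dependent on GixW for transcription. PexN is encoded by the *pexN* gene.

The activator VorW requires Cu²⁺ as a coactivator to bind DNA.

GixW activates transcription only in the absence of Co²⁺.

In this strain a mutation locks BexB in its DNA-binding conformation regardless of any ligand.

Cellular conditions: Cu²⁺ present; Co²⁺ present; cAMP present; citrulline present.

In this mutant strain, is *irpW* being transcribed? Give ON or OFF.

Co²⁺ is present, so GixW is inactive.
Required activator GixW is absent, so *pexN* is not transcribed.
So PexN is not produced.
Required activator PexN is absent, so *sibD* is not transcribed.
So SibD is not produced.
cAMP is present, so FubG is inactive.
BexB is constitutively active in this strain.
Cu²⁺ is present, so VorW is active.
With repressor BexB bound, *kepR* is not transcribed.
So KepR is not produced.
Required activator KepR is absent, so *yilD* is not transcribed.
So YilD is not produced.
No activator is available at the *irpW* promoter, so *irpW* is not transcribed.

OFF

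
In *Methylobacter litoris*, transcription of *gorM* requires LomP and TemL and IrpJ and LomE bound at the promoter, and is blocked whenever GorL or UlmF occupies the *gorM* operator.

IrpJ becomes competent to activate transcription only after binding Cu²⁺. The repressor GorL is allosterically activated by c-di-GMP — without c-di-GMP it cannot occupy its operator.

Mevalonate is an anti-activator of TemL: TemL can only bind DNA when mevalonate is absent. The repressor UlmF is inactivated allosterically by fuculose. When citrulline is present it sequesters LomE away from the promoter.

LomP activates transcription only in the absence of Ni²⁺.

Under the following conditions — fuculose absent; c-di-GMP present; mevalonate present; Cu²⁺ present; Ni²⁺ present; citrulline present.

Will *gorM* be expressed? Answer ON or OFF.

c-di-GMP is present, so GorL is active.
Ni²⁺ is present, so LomP is inactive.
Mevalonate is present, so TemL is inactive.
Fuculose is absent, so UlmF is active.
Cu²⁺ is present, so IrpJ is active.
Citrulline is present, so LomE is inactive.
With repressor GorL bound, *gorM* is not transcribed.

OFF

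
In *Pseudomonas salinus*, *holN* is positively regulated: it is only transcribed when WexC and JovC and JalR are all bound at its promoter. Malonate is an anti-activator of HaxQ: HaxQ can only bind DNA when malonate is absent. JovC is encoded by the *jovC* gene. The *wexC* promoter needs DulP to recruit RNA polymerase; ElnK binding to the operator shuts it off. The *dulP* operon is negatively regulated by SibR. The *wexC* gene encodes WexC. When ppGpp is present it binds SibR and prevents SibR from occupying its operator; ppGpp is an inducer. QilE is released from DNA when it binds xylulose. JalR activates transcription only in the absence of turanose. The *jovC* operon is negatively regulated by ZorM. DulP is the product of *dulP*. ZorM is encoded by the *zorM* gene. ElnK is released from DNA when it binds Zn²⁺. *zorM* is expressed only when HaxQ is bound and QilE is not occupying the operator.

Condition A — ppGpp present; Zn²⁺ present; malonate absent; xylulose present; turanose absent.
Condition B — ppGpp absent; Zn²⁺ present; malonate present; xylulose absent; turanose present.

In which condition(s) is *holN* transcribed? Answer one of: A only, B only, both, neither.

neither

Condition A:
ppGpp is present, so SibR is inactive.
With no repressor bound, *dulP* is transcribed.
So DulP is produced and active.
Zn²⁺ is present, so ElnK is inactive.
No repressor is bound and DulP is active, so *wexC* is transcribed.
So WexC is produced and active.
Malonate is absent, so HaxQ is active.
Xylulose is present, so QilE is inactive.
No repressor is bound and HaxQ is active, so *zorM* is transcribed.
So ZorM is produced and active.
With repressor ZorM bound, *jovC* is not transcribed.
So JovC is not produced.
Turanose is absent, so JalR is active.
Required activator JovC is absent, so *holN* is not transcribed.
→ *holN* is OFF in A.
Condition B:
ppGpp is absent, so SibR is active.
With repressor SibR bound, *dulP* is not transcribed.
So DulP is not produced.
Zn²⁺ is present, so ElnK is inactive.
Required activator DulP is absent, so *wexC* is not transcribed.
So WexC is not produced.
Malonate is present, so HaxQ is inactive.
Xylulose is absent, so QilE is active.
With repressor QilE bound, *zorM* is not transcribed.
So ZorM is not produced.
With no repressor bound, *jovC* is transcribed.
So JovC is produced and active.
Turanose is present, so JalR is inactive.
Required activator WexC is absent, so *holN* is not transcribed.
→ *holN* is OFF in B.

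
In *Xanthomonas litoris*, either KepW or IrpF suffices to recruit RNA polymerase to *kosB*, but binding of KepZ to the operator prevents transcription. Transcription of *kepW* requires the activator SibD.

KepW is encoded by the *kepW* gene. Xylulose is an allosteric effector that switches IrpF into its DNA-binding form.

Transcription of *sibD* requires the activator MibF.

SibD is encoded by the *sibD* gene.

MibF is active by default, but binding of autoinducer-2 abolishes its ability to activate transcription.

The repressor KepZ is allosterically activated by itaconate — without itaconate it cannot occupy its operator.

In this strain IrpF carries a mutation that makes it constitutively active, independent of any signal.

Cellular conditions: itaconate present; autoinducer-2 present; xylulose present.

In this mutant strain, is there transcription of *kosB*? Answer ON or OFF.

Itaconate is present, so KepZ is active.
Autoinducer-2 is present, so MibF is inactive.
Required activator MibF is absent, so *sibD* is not transcribed.
So SibD is not produced.
Required activator SibD is absent, so *kepW* is not transcribed.
So KepW is not produced.
IrpF is constitutively active in this strain.
With repressor KepZ bound, *kosB* is not transcribed.

OFF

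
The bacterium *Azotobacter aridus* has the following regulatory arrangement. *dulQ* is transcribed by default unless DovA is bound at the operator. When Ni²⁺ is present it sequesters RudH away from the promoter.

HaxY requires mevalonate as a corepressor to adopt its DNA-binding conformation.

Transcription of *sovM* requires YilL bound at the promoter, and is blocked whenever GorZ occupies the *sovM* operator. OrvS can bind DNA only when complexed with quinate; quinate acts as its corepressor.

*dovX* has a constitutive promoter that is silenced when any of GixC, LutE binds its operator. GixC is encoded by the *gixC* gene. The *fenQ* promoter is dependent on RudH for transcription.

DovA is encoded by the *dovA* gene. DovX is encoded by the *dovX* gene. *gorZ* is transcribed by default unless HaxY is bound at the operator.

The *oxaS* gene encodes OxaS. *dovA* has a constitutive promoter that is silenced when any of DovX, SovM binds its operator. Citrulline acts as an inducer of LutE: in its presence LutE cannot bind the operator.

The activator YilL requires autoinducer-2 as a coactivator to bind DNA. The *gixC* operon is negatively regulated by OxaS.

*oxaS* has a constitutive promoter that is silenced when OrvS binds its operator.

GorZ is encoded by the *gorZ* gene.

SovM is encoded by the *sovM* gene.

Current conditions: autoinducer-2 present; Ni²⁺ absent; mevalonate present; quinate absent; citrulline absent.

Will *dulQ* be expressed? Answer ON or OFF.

Quinate is absent, so OrvS is inactive.
With no repressor bound, *oxaS* is transcribed.
So OxaS is produced and active.
With repressor OxaS bound, *gixC* is not transcribed.
So GixC is not produced.
Citrulline is absent, so LutE is active.
With repressor LutE bound, *dovX* is not transcribed.
So DovX is not produced.
Autoinducer-2 is present, so YilL is active.
Mevalonate is present, so HaxY is active.
With repressor HaxY bound, *gorZ* is not transcribed.
So GorZ is not produced.
No repressor is bound and YilL is active, so *sovM* is transcribed.
So SovM is produced and active.
With repressor SovM bound, *dovA* is not transcribed.
So DovA is not produced.
With no repressor bound, *dulQ* is transcribed.

ON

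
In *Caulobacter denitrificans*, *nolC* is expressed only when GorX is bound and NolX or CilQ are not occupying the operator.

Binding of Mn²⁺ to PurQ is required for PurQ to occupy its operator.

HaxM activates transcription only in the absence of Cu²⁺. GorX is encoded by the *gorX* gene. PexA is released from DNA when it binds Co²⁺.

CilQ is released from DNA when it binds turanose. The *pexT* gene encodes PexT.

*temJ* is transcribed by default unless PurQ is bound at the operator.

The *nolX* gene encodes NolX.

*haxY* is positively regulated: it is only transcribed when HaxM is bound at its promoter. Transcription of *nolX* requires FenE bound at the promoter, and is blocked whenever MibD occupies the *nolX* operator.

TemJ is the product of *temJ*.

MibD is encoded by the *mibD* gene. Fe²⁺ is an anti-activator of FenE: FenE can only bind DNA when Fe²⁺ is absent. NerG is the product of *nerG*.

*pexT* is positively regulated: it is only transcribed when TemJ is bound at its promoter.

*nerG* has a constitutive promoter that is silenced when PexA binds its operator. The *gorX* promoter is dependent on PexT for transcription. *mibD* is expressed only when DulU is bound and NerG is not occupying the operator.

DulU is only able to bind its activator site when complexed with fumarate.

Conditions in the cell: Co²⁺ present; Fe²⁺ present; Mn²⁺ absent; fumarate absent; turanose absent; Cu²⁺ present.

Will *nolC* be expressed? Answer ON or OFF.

Fe²⁺ is present, so FenE is inactive.
Fumarate is absent, so DulU is inactive.
Co²⁺ is present, so PexA is inactive.
With no repressor bound, *nerG* is transcribed.
So NerG is produced and active.
With repressor NerG bound, *mibD* is not transcribed.
So MibD is not produced.
Required activator FenE is absent, so *nolX* is not transcribed.
So NolX is not produced.
Turanose is absent, so CilQ is active.
Mn²⁺ is absent, so PurQ is inactive.
With no repressor bound, *temJ* is transcribed.
So TemJ is produced and active.
No repressor is bound and TemJ is active, so *pexT* is transcribed.
So PexT is produced and active.
No repressor is bound and PexT is active, so *gorX* is transcribed.
So GorX is produced and active.
With repressor CilQ bound, *nolC* is not transcribed.

OFF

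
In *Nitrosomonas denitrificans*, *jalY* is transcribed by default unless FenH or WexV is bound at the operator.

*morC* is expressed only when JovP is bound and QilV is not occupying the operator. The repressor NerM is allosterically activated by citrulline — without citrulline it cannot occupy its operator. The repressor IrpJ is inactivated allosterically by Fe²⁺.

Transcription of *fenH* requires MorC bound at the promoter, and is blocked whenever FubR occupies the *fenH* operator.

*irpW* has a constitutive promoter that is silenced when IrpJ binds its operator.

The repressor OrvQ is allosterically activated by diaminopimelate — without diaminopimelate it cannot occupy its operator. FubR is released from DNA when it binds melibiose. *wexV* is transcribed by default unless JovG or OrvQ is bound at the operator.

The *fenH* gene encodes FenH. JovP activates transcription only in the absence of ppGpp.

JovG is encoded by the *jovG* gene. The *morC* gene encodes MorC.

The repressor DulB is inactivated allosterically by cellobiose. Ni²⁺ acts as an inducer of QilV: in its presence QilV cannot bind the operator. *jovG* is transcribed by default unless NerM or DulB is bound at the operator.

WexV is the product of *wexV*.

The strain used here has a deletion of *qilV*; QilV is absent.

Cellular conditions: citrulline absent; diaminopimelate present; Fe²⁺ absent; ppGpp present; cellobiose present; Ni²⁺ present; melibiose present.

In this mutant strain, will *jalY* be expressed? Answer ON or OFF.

ppGpp is present, so JovP is inactive.
QilV is non-functional in this strain, so it has no effect.
Required activator JovP is absent, so *morC* is not transcribed.
So MorC is not produced.
Melibiose is present, so FubR is inactive.
Required activator MorC is absent, so *fenH* is not transcribed.
So FenH is not produced.
Citrulline is absent, so NerM is inactive.
Cellobiose is present, so DulB is inactive.
With no repressor bound, *jovG* is transcribed.
So JovG is produced and active.
Diaminopimelate is present, so OrvQ is active.
With repressor JovG bound, *wexV* is not transcribed.
So WexV is not produced.
With no repressor bound, *jalY* is transcribed.

ON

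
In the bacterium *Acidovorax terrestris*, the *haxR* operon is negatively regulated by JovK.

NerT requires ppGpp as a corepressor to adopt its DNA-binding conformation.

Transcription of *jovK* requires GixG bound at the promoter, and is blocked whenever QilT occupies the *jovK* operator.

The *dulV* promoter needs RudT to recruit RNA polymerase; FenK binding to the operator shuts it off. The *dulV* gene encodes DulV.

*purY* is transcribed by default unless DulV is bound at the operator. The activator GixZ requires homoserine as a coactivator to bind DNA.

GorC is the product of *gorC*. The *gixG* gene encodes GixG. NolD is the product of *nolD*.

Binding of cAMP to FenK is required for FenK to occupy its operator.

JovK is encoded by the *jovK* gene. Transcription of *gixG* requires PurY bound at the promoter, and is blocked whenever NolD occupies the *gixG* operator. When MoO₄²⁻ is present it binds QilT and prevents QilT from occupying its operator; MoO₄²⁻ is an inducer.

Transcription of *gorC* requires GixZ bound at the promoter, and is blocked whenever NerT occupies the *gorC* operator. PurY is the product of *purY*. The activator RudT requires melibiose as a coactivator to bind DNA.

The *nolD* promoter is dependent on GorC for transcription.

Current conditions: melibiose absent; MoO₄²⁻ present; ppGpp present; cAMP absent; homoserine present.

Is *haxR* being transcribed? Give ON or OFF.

Melibiose is absent, so RudT is inactive.
cAMP is absent, so FenK is inactive.
Required activator RudT is absent, so *dulV* is not transcribed.
So DulV is not produced.
With no repressor bound, *purY* is transcribed.
So PurY is produced and active.
Homoserine is present, so GixZ is active.
ppGpp is present, so NerT is active.
With repressor NerT bound, *gorC* is not transcribed.
So GorC is not produced.
Required activator GorC is absent, so *nolD* is not transcribed.
So NolD is not produced.
No repressor is bound and PurY is active, so *gixG* is transcribed.
So GixG is produced and active.
MoO₄²⁻ is present, so QilT is inactive.
No repressor is bound and GixG is active, so *jovK* is transcribed.
So JovK is produced and active.
With repressor JovK bound, *haxR* is not transcribed.

OFF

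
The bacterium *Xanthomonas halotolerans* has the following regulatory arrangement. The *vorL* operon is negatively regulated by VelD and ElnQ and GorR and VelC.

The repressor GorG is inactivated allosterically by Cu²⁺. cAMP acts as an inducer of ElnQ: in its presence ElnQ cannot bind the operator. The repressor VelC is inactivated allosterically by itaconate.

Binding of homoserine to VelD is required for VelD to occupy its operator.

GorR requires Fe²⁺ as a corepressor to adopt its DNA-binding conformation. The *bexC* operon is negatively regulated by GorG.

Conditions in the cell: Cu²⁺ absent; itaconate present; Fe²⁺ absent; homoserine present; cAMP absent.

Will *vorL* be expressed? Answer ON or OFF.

OFF

Homoserine is present, so VelD is active.
cAMP is absent, so ElnQ is active.
Fe²⁺ is absent, so GorR is inactive.
Itaconate is present, so VelC is inactive.
With repressor VelD bound, *vorL* is not transcribed.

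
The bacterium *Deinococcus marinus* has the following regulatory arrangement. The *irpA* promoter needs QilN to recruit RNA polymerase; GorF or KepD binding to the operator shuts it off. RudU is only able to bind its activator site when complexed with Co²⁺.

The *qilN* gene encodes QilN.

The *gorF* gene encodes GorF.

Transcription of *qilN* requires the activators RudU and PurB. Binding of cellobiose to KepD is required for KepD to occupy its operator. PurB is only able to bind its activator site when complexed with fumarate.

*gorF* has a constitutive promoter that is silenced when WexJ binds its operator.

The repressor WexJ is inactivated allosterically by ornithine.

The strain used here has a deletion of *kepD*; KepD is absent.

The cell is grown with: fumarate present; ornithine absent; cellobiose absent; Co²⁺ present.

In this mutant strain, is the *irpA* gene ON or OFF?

ON

Ornithine is absent, so WexJ is active.
With repressor WexJ bound, *gorF* is not transcribed.
So GorF is not produced.
Co²⁺ is present, so RudU is active.
Fumarate is present, so PurB is active.
No repressor is bound and RudU and PurB are active, so *qilN* is transcribed.
So QilN is produced and active.
KepD is non-functional in this strain, so it has no effect.
No repressor is bound and QilN is active, so *irpA* is transcribed.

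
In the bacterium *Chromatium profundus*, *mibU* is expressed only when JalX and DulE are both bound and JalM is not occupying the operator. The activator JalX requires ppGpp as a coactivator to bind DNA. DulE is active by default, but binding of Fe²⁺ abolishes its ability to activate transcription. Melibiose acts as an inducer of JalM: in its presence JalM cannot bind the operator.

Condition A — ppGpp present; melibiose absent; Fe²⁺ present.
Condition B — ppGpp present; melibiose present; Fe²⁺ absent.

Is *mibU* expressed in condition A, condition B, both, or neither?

Condition A:
ppGpp is present, so JalX is active.
Melibiose is absent, so JalM is active.
Fe²⁺ is present, so DulE is inactive.
With repressor JalM bound, *mibU* is not transcribed.
→ *mibU* is OFF in A.
Condition B:
ppGpp is present, so JalX is active.
Melibiose is present, so JalM is inactive.
Fe²⁺ is absent, so DulE is active.
No repressor is bound and JalX and DulE are active, so *mibU* is transcribed.
→ *mibU* is ON in B.

B only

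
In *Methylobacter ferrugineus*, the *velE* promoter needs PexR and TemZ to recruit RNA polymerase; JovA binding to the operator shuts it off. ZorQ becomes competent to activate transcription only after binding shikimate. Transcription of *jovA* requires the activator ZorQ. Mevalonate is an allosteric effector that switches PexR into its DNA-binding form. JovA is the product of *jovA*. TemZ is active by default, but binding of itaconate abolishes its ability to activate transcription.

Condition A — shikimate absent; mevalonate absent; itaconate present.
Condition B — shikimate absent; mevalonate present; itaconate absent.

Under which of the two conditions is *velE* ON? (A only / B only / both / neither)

B only

Condition A:
Shikimate is absent, so ZorQ is inactive.
Required activator ZorQ is absent, so *jovA* is not transcribed.
So JovA is not produced.
Mevalonate is absent, so PexR is inactive.
Itaconate is present, so TemZ is inactive.
Required activator PexR is absent, so *velE* is not transcribed.
→ *velE* is OFF in A.
Condition B:
Shikimate is absent, so ZorQ is inactive.
Required activator ZorQ is absent, so *jovA* is not transcribed.
So JovA is not produced.
Mevalonate is present, so PexR is active.
Itaconate is absent, so TemZ is active.
No repressor is bound and PexR and TemZ are active, so *velE* is transcribed.
→ *velE* is ON in B.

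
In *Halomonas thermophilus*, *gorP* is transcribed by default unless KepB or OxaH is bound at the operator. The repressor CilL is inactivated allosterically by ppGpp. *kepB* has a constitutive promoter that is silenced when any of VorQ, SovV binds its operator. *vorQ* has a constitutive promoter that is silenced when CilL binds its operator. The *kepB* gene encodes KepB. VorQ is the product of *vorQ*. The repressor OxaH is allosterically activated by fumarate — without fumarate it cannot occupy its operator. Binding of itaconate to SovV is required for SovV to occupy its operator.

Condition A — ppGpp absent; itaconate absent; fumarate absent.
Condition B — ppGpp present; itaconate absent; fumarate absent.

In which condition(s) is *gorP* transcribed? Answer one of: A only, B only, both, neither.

Condition A:
ppGpp is absent, so CilL is active.
With repressor CilL bound, *vorQ* is not transcribed.
So VorQ is not produced.
Itaconate is absent, so SovV is inactive.
With no repressor bound, *kepB* is transcribed.
So KepB is produced and active.
Fumarate is absent, so OxaH is inactive.
With repressor KepB bound, *gorP* is not transcribed.
→ *gorP* is OFF in A.
Condition B:
ppGpp is present, so CilL is inactive.
With no repressor bound, *vorQ* is transcribed.
So VorQ is produced and active.
Itaconate is absent, so SovV is inactive.
With repressor VorQ bound, *kepB* is not transcribed.
So KepB is not produced.
Fumarate is absent, so OxaH is inactive.
With no repressor bound, *gorP* is transcribed.
→ *gorP* is ON in B.

B only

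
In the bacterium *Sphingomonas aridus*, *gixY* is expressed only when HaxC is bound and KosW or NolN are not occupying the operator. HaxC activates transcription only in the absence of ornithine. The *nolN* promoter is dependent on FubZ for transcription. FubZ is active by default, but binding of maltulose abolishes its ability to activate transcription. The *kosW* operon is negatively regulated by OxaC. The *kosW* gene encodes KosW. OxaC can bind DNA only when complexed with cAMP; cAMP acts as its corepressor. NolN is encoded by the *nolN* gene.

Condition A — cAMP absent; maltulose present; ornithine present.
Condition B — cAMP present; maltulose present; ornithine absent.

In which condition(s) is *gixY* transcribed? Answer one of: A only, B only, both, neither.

B only

Condition A:
cAMP is absent, so OxaC is inactive.
With no repressor bound, *kosW* is transcribed.
So KosW is produced and active.
Maltulose is present, so FubZ is inactive.
Required activator FubZ is absent, so *nolN* is not transcribed.
So NolN is not produced.
Ornithine is present, so HaxC is inactive.
With repressor KosW bound, *gixY* is not transcribed.
→ *gixY* is OFF in A.
Condition B:
cAMP is present, so OxaC is active.
With repressor OxaC bound, *kosW* is not transcribed.
So KosW is not produced.
Maltulose is present, so FubZ is inactive.
Required activator FubZ is absent, so *nolN* is not transcribed.
So NolN is not produced.
Ornithine is absent, so HaxC is active.
No repressor is bound and HaxC is active, so *gixY* is transcribed.
→ *gixY* is ON in B.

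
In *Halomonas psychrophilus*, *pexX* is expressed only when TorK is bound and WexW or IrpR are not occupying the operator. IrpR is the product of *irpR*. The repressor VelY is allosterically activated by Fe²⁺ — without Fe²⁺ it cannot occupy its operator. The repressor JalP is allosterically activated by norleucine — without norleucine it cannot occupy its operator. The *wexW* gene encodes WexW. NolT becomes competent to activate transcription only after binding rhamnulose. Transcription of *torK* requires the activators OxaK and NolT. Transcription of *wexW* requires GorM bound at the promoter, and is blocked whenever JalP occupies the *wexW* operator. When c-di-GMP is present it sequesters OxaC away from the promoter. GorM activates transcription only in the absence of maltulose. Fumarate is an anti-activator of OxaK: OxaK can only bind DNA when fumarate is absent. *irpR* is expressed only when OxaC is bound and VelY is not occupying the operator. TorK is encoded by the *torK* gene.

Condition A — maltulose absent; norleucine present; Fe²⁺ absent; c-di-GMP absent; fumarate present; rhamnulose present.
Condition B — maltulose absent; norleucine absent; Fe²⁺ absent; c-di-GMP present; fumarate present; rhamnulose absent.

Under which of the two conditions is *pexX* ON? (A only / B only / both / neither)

neither

Condition A:
Maltulose is absent, so GorM is active.
Norleucine is present, so JalP is active.
With repressor JalP bound, *wexW* is not transcribed.
So WexW is not produced.
Fe²⁺ is absent, so VelY is inactive.
c-di-GMP is absent, so OxaC is active.
No repressor is bound and OxaC is active, so *irpR* is transcribed.
So IrpR is produced and active.
Fumarate is present, so OxaK is inactive.
Rhamnulose is present, so NolT is active.
Required activator OxaK is absent, so *torK* is not transcribed.
So TorK is not produced.
With repressor IrpR bound, *pexX* is not transcribed.
→ *pexX* is OFF in A.
Condition B:
Maltulose is absent, so GorM is active.
Norleucine is absent, so JalP is inactive.
No repressor is bound and GorM is active, so *wexW* is transcribed.
So WexW is produced and active.
Fe²⁺ is absent, so VelY is inactive.
c-di-GMP is present, so OxaC is inactive.
Required activator OxaC is absent, so *irpR* is not transcribed.
So IrpR is not produced.
Fumarate is present, so OxaK is inactive.
Rhamnulose is absent, so NolT is inactive.
Required activator OxaK is absent, so *torK* is not transcribed.
So TorK is not produced.
With repressor WexW bound, *pexX* is not transcribed.
→ *pexX* is OFF in B.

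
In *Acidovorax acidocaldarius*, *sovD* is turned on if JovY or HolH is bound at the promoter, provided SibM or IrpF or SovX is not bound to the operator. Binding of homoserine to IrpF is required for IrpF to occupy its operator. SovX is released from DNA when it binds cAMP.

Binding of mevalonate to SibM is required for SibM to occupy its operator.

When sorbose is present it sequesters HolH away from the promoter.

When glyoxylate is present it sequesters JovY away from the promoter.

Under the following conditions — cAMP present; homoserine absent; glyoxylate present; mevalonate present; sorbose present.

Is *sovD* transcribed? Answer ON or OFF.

OFF

Glyoxylate is present, so JovY is inactive.
Sorbose is present, so HolH is inactive.
Mevalonate is present, so SibM is active.
Homoserine is absent, so IrpF is inactive.
cAMP is present, so SovX is inactive.
With repressor SibM bound, *sovD* is not transcribed.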